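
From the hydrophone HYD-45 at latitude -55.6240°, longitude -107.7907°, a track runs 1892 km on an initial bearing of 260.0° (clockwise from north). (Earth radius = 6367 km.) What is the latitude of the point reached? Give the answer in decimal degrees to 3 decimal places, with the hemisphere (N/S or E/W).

54.874°S

δ = d/R = 1892/6367 = 0.297157 rad
φ₂ = arcsin(sin φ₁ cos δ + cos φ₁ sin δ cos θ)
   = arcsin(-0.82535·0.95617 + 0.56462·0.29280·-0.17365) = -54.87366°
λ₂ = λ₁ + atan2(sin θ sin δ cos φ₁, cos δ − sin φ₁ sin φ₂) = -137.86710°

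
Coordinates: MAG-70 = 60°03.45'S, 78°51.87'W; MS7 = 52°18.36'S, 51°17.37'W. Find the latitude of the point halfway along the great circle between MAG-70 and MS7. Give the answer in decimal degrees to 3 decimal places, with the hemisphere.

MAG-70: φ = -60.05750°, λ = -78.86450°
MS7: φ = -52.30600°, λ = -51.28950°
Bx = cos φ₂ cos Δλ = 0.541988,  By = cos φ₂ sin Δλ = 0.283043
φₘ = atan2(sin φ₁ + sin φ₂, √((cos φ₁ + Bx)² + By²)) = -56.94388°
λₘ = λ₁ + atan2(By, cos φ₁ + Bx) = -63.65540°

56.944°S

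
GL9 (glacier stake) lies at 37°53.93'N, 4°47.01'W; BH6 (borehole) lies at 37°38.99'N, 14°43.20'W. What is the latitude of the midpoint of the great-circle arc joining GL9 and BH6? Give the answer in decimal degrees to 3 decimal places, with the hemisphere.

GL9: φ = +37.89883°, λ = -4.78350°
BH6: φ = +37.64983°, λ = -14.72000°
Bx = cos φ₂ cos Δλ = 0.779882,  By = cos φ₂ sin Δλ = -0.136623
φₘ = atan2(sin φ₁ + sin φ₂, √((cos φ₁ + Bx)² + By²)) = 37.87881°
λₘ = λ₁ + atan2(By, cos φ₁ + Bx) = -9.76014°

37.879°N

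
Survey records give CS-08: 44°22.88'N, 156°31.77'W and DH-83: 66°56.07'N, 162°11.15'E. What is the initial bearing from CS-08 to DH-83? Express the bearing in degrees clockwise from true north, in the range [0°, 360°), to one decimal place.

330.2°

CS-08: φ = +44.38133°, λ = -156.52950°
DH-83: φ = +66.93450°, λ = +162.18583°
Δλ = -41.2847°
y = sin Δλ · cos φ₂ = -0.258499
x = cos φ₁ sin φ₂ − sin φ₁ cos φ₂ cos Δλ = 0.451652
θ = atan2(y, x) = -29.7843° → 330.2157° (mod 360°)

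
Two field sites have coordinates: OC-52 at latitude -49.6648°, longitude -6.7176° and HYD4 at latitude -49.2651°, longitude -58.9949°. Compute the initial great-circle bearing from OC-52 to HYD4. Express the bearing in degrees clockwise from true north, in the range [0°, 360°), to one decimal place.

Δλ = -52.2773°
y = sin Δλ · cos φ₂ = -0.516163
x = cos φ₁ sin φ₂ − sin φ₁ cos φ₂ cos Δλ = -0.186105
θ = atan2(y, x) = -109.8270° → 250.1730° (mod 360°)

250.2°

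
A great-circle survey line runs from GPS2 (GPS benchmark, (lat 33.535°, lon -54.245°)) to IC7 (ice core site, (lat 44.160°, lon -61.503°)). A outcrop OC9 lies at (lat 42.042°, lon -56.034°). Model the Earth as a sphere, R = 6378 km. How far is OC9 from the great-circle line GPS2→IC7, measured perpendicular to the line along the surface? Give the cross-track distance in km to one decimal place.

278.0 km

δ₁₃ = central angle GPS2→OC9 = 0.150501 rad  (haversine)
θ₁₃ = bearing GPS2→OC9 = 351.104°,  θ₁₂ = bearing GPS2→IC7 = 334.208°
dₓₜ = R·arcsin(sin δ₁₃ · sin(θ₁₃ − θ₁₂)) = 6378·arcsin(0.14993·sin(16.896°)) = 278.017 km
|dₓₜ| = 278.017 km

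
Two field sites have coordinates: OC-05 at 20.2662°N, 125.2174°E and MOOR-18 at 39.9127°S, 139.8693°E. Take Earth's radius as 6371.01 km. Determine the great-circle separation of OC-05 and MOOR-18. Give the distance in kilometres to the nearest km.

6862 km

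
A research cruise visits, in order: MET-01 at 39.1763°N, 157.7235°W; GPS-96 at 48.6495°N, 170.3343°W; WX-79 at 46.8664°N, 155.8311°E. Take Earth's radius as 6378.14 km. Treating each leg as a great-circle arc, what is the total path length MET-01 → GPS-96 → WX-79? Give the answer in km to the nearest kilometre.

3976 km

MET-01→GPS-96: c = 0.228499 rad, d = 1457.40 km
GPS-96→WX-79: c = 0.394939 rad, d = 2518.97 km
Total = 1457.40 + 2518.97 = 3976.38 km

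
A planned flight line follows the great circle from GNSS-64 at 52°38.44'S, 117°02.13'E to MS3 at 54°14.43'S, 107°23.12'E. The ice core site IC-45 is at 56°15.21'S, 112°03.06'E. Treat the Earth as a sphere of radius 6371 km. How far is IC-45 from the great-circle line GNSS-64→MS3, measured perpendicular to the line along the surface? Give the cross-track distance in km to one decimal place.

286.7 km

GNSS-64: φ = -52.64067°, λ = +117.03550°
MS3: φ = -54.24050°, λ = +107.38533°
IC-45: φ = -56.25350°, λ = +112.05100°
δ₁₃ = central angle GNSS-64→IC-45 = 0.080795 rad  (haversine)
θ₁₃ = bearing GNSS-64→IC-45 = 216.730°,  θ₁₂ = bearing GNSS-64→MS3 = 250.603°
dₓₜ = R·arcsin(sin δ₁₃ · sin(θ₁₃ − θ₁₂)) = 6371·arcsin(0.08071·sin(-33.873°)) = -286.681 km
|dₓₜ| = 286.681 km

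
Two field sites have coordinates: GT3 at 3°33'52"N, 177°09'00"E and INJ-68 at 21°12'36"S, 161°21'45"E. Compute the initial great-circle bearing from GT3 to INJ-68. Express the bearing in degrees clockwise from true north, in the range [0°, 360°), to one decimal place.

211.3°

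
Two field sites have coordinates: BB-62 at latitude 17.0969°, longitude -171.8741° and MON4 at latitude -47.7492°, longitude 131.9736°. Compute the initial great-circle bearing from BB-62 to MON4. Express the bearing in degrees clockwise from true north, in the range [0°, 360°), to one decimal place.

Δλ = -56.1523°
y = sin Δλ · cos φ₂ = -0.558423
x = cos φ₁ sin φ₂ − sin φ₁ cos φ₂ cos Δλ = -0.817598
θ = atan2(y, x) = -145.6668° → 214.3332° (mod 360°)

214.3°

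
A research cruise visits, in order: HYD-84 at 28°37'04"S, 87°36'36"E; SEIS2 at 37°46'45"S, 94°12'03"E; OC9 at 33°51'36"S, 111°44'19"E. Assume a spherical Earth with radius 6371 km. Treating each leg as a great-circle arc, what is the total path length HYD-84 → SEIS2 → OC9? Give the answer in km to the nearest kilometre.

HYD-84: φ = -28.61778°, λ = +87.61000°
SEIS2: φ = -37.77917°, λ = +94.20083°
OC9: φ = -33.86000°, λ = +111.73861°
HYD-84→SEIS2: c = 0.186504 rad, d = 1188.22 km
SEIS2→OC9: c = 0.257010 rad, d = 1637.41 km
Total = 1188.22 + 1637.41 = 2825.63 km

2826 km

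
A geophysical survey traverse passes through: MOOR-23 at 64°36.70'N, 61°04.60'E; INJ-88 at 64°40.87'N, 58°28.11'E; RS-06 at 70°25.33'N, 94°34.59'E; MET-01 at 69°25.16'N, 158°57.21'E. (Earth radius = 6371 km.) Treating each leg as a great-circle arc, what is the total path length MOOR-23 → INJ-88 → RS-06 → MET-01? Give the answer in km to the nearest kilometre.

4100 km

MOOR-23: φ = +64.61167°, λ = +61.07667°
INJ-88: φ = +64.68117°, λ = +58.46850°
RS-06: φ = +70.42217°, λ = +94.57650°
MET-01: φ = +69.41933°, λ = +158.95350°
MOOR-23→INJ-88: c = 0.019529 rad, d = 124.42 km
INJ-88→RS-06: c = 0.255816 rad, d = 1629.81 km
RS-06→MET-01: c = 0.368152 rad, d = 2345.50 km
Total = 124.42 + 1629.81 + 2345.50 = 4099.72 km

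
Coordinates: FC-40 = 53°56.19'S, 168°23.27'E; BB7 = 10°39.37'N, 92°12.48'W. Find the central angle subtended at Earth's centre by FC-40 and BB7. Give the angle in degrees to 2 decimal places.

104.12°

FC-40: φ = -53.93650°, λ = +168.38783°
BB7: φ = +10.65617°, λ = -92.20800°
Δφ = 64.5927°,  Δλ = 99.4042°
a = sin²(Δφ/2) + cos φ₁ cos φ₂ sin²(Δλ/2) = 0.622005
c = 2·arcsin(√a) = 1.817294 rad = 104.1233°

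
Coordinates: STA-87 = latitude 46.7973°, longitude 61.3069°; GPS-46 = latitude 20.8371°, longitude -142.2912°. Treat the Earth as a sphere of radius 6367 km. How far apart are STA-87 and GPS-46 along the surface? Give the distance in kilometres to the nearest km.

Δφ = -25.9602°,  Δλ = 156.4019°
a = sin²(Δφ/2) + cos φ₁ cos φ₂ sin²(Δλ/2) = 0.663506
c = 2·arcsin(√a) = 1.903936 rad = 109.0875°
d = R·c = 6367 × 1.903936 = 12122.4 km

12122 km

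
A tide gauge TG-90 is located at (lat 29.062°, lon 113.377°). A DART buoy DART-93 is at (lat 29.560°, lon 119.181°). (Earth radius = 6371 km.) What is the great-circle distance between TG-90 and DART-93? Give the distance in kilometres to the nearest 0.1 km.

Δφ = 0.4980°,  Δλ = 5.8040°
a = sin²(Δφ/2) + cos φ₁ cos φ₂ sin²(Δλ/2) = 0.001968
c = 2·arcsin(√a) = 0.088747 rad = 5.0848°
d = R·c = 6371 × 0.088747 = 565.4 km

565.4 km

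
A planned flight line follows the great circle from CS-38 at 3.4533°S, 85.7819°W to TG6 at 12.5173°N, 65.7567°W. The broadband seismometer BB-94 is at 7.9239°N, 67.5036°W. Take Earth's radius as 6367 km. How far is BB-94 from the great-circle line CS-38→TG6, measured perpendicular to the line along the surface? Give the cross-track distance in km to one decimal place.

δ₁₃ = central angle CS-38→BB-94 = 0.375112 rad  (haversine)
θ₁₃ = bearing CS-38→BB-94 = 57.980°,  θ₁₂ = bearing CS-38→TG6 = 50.909°
dₓₜ = R·arcsin(sin δ₁₃ · sin(θ₁₃ − θ₁₂)) = 6367·arcsin(0.36638·sin(7.072°)) = 287.276 km
|dₓₜ| = 287.276 km

287.3 km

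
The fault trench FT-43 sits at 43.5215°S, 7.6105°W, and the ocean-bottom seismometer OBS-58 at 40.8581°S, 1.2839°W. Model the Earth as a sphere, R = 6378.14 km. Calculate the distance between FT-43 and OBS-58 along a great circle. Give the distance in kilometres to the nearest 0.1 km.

599.9 km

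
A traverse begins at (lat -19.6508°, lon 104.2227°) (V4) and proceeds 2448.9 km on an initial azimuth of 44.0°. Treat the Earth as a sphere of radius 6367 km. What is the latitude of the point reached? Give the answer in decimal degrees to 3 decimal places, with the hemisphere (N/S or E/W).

δ = d/R = 2448.9/6367 = 0.384624 rad
φ₂ = arcsin(sin φ₁ cos δ + cos φ₁ sin δ cos θ)
   = arcsin(-0.33629·0.92694 + 0.94176·0.37521·0.71934) = -3.29821°
λ₂ = λ₁ + atan2(sin θ sin δ cos φ₁, cos δ − sin φ₁ sin φ₂) = 119.35659°

3.298°S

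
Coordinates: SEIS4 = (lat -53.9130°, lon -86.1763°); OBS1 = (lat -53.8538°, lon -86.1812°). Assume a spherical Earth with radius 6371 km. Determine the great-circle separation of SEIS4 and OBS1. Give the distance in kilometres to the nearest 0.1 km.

Δφ = 0.0592°,  Δλ = -0.0049°
a = sin²(Δφ/2) + cos φ₁ cos φ₂ sin²(Δλ/2) = 0.000000
c = 2·arcsin(√a) = 0.001034 rad = 0.0593°
d = R·c = 6371 × 0.001034 = 6.6 km

6.6 km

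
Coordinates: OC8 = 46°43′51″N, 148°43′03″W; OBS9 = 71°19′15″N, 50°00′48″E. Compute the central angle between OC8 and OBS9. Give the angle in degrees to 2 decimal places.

61.19°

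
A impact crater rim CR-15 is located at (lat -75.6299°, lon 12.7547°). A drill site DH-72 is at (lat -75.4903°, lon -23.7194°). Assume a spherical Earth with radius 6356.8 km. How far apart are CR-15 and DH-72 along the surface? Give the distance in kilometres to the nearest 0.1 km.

Δφ = 0.1396°,  Δλ = -36.4741°
a = sin²(Δφ/2) + cos φ₁ cos φ₂ sin²(Δλ/2) = 0.006091
c = 2·arcsin(√a) = 0.156253 rad = 8.9526°
d = R·c = 6356.8 × 0.156253 = 993.3 km

993.3 km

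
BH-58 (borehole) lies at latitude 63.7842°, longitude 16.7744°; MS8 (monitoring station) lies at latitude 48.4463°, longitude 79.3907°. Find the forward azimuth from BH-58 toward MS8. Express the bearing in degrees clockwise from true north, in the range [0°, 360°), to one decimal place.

Δλ = 62.6163°
y = sin Δλ · cos φ₂ = 0.588994
x = cos φ₁ sin φ₂ − sin φ₁ cos φ₂ cos Δλ = 0.056869
θ = atan2(y, x) = 84.4850° → 84.4850° (mod 360°)

84.5°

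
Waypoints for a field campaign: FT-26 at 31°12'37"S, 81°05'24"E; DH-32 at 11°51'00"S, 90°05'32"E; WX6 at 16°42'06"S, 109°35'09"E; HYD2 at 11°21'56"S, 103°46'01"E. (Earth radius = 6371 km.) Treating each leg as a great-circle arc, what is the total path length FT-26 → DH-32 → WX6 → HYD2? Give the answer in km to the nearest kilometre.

5374 km

FT-26: φ = -31.21028°, λ = +81.09000°
DH-32: φ = -11.85000°, λ = +90.09222°
WX6: φ = -16.70167°, λ = +109.58583°
HYD2: φ = -11.36556°, λ = +103.76694°
FT-26→DH-32: c = 0.367740 rad, d = 2342.87 km
DH-32→WX6: c = 0.340212 rad, d = 2167.49 km
WX6→HYD2: c = 0.135545 rad, d = 863.56 km
Total = 2342.87 + 2167.49 + 863.56 = 5373.92 km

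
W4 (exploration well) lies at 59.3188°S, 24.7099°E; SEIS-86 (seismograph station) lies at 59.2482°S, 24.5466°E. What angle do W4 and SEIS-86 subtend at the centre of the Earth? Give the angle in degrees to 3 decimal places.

Δφ = 0.0706°,  Δλ = -0.1633°
a = sin²(Δφ/2) + cos φ₁ cos φ₂ sin²(Δλ/2) = 0.000001
c = 2·arcsin(√a) = 0.001907 rad = 0.1093°

0.109°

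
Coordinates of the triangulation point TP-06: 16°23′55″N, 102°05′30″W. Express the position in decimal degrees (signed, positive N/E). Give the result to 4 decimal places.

lat: 16.3986° N → +16.3986°
lon: 102.0917° W → -102.0917°

+16.3986°, -102.0917°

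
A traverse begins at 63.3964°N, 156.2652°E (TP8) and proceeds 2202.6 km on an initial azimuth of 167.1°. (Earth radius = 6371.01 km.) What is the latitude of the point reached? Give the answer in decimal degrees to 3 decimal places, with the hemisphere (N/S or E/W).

δ = d/R = 2202.6/6371.01 = 0.345722 rad
φ₂ = arcsin(sin φ₁ cos δ + cos φ₁ sin δ cos θ)
   = arcsin(0.89413·0.94083 + 0.44782·0.33888·-0.97476) = 43.89171°
λ₂ = λ₁ + atan2(sin θ sin δ cos φ₁, cos δ − sin φ₁ sin φ₂) = 162.29123°

43.892°N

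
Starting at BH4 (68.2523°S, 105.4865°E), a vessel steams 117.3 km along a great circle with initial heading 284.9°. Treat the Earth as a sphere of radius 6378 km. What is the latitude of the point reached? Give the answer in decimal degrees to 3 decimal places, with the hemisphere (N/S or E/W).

67.959°S

δ = d/R = 117.3/6378 = 0.018391 rad
φ₂ = arcsin(sin φ₁ cos δ + cos φ₁ sin δ cos θ)
   = arcsin(-0.92882·0.99983 + 0.37052·0.01839·0.25713) = -67.95895°
λ₂ = λ₁ + atan2(sin θ sin δ cos φ₁, cos δ − sin φ₁ sin φ₂) = 102.77209°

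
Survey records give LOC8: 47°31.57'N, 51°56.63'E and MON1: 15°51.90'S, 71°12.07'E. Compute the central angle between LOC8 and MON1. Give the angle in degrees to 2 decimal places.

65.70°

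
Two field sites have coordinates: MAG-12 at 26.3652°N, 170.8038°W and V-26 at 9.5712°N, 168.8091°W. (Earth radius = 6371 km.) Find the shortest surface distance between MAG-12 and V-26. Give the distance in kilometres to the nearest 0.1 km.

1879.2 km

Δφ = -16.7940°,  Δλ = 1.9947°
a = sin²(Δφ/2) + cos φ₁ cos φ₂ sin²(Δλ/2) = 0.021593
c = 2·arcsin(√a) = 0.294958 rad = 16.8998°
d = R·c = 6371 × 0.294958 = 1879.2 km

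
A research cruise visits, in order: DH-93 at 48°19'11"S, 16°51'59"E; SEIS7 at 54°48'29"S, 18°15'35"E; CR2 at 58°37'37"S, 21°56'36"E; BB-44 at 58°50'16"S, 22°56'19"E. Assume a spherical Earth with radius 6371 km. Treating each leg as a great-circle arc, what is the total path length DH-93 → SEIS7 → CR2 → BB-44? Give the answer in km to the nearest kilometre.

DH-93: φ = -48.31972°, λ = +16.86639°
SEIS7: φ = -54.80806°, λ = +18.25972°
CR2: φ = -58.62694°, λ = +21.94333°
BB-44: φ = -58.83778°, λ = +22.93861°
DH-93→SEIS7: c = 0.114241 rad, d = 727.83 km
SEIS7→CR2: c = 0.075388 rad, d = 480.29 km
CR2→BB-44: c = 0.009738 rad, d = 62.04 km
Total = 727.83 + 480.29 + 62.04 = 1270.17 km

1270 km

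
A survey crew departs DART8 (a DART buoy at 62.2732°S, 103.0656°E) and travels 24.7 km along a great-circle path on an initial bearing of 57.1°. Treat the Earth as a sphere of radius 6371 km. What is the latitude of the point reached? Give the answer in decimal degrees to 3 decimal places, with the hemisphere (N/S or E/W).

62.152°S

δ = d/R = 24.7/6371 = 0.003877 rad
φ₂ = arcsin(sin φ₁ cos δ + cos φ₁ sin δ cos θ)
   = arcsin(-0.88518·0.99999 + 0.46526·0.00388·0.54317) = -62.15197°
λ₂ = λ₁ + atan2(sin θ sin δ cos φ₁, cos δ − sin φ₁ sin φ₂) = 103.46486°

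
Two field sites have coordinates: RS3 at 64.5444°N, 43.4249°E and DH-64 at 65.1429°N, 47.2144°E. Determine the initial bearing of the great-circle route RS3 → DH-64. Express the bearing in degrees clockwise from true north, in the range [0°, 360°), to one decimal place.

67.9°

Δλ = 3.7895°
y = sin Δλ · cos φ₂ = 0.027782
x = cos φ₁ sin φ₂ − sin φ₁ cos φ₂ cos Δλ = 0.011275
θ = atan2(y, x) = 67.9099° → 67.9099° (mod 360°)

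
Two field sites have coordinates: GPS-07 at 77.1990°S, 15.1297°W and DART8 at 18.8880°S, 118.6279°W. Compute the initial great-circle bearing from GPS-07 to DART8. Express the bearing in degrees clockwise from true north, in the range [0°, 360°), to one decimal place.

252.7°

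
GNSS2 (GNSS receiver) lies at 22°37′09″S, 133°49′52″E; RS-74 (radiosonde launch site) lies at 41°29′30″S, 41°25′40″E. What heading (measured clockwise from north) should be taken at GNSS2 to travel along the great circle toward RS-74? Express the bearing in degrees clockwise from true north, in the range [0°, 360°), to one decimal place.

GNSS2: φ = -22.61917°, λ = +133.83111°
RS-74: φ = -41.49167°, λ = +41.42778°
Δλ = -92.4033°
y = sin Δλ · cos φ₂ = -0.748393
x = cos φ₁ sin φ₂ − sin φ₁ cos φ₂ cos Δλ = -0.623632
θ = atan2(y, x) = -129.8043° → 230.1957° (mod 360°)

230.2°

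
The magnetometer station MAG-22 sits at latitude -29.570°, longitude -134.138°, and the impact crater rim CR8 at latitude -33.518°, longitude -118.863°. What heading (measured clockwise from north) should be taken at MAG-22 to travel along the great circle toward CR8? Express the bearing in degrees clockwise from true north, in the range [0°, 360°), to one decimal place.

Δλ = 15.2750°
y = sin Δλ · cos φ₂ = 0.219643
x = cos φ₁ sin φ₂ − sin φ₁ cos φ₂ cos Δλ = -0.083386
θ = atan2(y, x) = 110.7888° → 110.7888° (mod 360°)

110.8°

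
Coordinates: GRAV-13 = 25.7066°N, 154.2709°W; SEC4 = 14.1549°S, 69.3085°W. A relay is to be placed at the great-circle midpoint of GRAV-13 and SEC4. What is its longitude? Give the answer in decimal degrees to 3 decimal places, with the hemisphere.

Bx = cos φ₂ cos Δλ = 0.085143,  By = cos φ₂ sin Δλ = 0.965893
φₘ = atan2(sin φ₁ + sin φ₂, √((cos φ₁ + Bx)² + By²)) = 7.80524°
λₘ = λ₁ + atan2(By, cos φ₁ + Bx) = -109.86606°

109.866°W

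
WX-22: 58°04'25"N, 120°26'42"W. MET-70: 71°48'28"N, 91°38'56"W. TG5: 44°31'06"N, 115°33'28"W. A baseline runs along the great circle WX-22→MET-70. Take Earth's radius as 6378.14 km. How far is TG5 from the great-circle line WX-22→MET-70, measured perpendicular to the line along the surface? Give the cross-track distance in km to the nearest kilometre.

1064 km

WX-22: φ = +58.07361°, λ = -120.44500°
MET-70: φ = +71.80778°, λ = -91.64889°
TG5: φ = +44.51833°, λ = -115.55778°
δ₁₃ = central angle WX-22→TG5 = 0.242364 rad  (haversine)
θ₁₃ = bearing WX-22→TG5 = 165.338°,  θ₁₂ = bearing WX-22→MET-70 = 29.101°
dₓₜ = R·arcsin(sin δ₁₃ · sin(θ₁₃ − θ₁₂)) = 6378.14·arcsin(0.24000·sin(136.238°)) = 1063.692 km
|dₓₜ| = 1063.692 km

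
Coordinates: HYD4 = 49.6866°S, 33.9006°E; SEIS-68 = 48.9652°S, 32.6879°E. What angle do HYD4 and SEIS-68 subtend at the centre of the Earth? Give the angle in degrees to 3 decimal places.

Δφ = 0.7214°,  Δλ = -1.2127°
a = sin²(Δφ/2) + cos φ₁ cos φ₂ sin²(Δλ/2) = 0.000087
c = 2·arcsin(√a) = 0.018676 rad = 1.0701°

1.070°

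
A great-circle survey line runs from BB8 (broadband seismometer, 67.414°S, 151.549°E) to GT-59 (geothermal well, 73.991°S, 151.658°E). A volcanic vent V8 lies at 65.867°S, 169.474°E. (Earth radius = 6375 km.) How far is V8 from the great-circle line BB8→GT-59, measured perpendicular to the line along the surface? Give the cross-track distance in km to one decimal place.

δ₁₃ = central angle BB8→V8 = 0.126470 rad  (haversine)
θ₁₃ = bearing BB8→V8 = 86.057°,  θ₁₂ = bearing BB8→GT-59 = 179.738°
dₓₜ = R·arcsin(sin δ₁₃ · sin(θ₁₃ − θ₁₂)) = 6375·arcsin(0.12613·sin(-93.680°)) = -804.573 km
|dₓₜ| = 804.573 km

804.6 km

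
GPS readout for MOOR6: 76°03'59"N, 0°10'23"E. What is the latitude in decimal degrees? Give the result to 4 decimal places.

76° + 3′/60 + 59″/3600 = 76 + 0.05000 + 0.01639 = 76.0664°

76.0664°N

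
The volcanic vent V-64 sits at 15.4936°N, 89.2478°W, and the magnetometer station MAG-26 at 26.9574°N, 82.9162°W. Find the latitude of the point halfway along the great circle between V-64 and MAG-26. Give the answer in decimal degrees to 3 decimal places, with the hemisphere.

Bx = cos φ₂ cos Δλ = 0.885907,  By = cos φ₂ sin Δλ = 0.098300
φₘ = atan2(sin φ₁ + sin φ₂, √((cos φ₁ + Bx)² + By²)) = 21.25500°
λₘ = λ₁ + atan2(By, cos φ₁ + Bx) = -86.20554°

21.255°N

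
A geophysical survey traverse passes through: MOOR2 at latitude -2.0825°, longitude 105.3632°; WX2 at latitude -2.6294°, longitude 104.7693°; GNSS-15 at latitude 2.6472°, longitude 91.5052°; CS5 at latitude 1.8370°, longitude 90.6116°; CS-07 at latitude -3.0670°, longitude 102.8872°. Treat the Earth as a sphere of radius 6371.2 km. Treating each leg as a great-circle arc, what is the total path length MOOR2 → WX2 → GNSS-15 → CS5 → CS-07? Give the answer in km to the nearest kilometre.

3280 km

MOOR2→WX2: c = 0.014084 rad, d = 89.73 km
WX2→GNSS-15: c = 0.249072 rad, d = 1586.89 km
GNSS-15→CS5: c = 0.021043 rad, d = 134.07 km
CS5→CS-07: c = 0.230641 rad, d = 1469.46 km
Total = 89.73 + 1586.89 + 134.07 + 1469.46 = 3280.15 km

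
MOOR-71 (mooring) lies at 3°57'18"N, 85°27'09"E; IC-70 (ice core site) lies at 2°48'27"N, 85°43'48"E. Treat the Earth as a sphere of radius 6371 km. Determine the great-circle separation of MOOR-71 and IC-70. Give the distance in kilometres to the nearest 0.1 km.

131.3 km

MOOR-71: φ = +3.95500°, λ = +85.45250°
IC-70: φ = +2.80750°, λ = +85.73000°
Δφ = -1.1475°,  Δλ = 0.2775°
a = sin²(Δφ/2) + cos φ₁ cos φ₂ sin²(Δλ/2) = 0.000106
c = 2·arcsin(√a) = 0.020603 rad = 1.1805°
d = R·c = 6371 × 0.020603 = 131.3 km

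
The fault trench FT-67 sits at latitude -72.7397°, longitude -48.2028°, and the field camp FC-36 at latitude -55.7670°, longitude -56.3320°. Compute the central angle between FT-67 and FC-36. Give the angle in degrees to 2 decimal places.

Δφ = 16.9727°,  Δλ = -8.1292°
a = sin²(Δφ/2) + cos φ₁ cos φ₂ sin²(Δλ/2) = 0.022617
c = 2·arcsin(√a) = 0.301922 rad = 17.2989°

17.30°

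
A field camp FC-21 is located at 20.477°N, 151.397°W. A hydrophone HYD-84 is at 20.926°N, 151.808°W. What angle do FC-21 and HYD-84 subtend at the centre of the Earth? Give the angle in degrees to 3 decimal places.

0.591°

Δφ = 0.4490°,  Δλ = -0.4110°
a = sin²(Δφ/2) + cos φ₁ cos φ₂ sin²(Δλ/2) = 0.000027
c = 2·arcsin(√a) = 0.010317 rad = 0.5911°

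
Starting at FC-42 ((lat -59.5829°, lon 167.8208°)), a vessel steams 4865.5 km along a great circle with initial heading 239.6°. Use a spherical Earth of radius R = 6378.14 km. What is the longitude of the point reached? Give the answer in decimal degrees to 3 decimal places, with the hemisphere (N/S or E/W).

83.993°E

δ = d/R = 4865.5/6378.14 = 0.762840 rad
φ₂ = arcsin(sin φ₁ cos δ + cos φ₁ sin δ cos θ)
   = arcsin(-0.86236·0.72288 + 0.50629·0.69098·-0.50603) = -53.16931°
λ₂ = λ₁ + atan2(sin θ sin δ cos φ₁, cos δ − sin φ₁ sin φ₂) = 83.99328°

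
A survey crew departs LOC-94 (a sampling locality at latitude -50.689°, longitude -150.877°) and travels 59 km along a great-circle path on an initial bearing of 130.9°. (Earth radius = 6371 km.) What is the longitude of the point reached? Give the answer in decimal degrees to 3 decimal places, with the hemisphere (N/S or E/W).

150.239°W

δ = d/R = 59/6371 = 0.009261 rad
φ₂ = arcsin(sin φ₁ cos δ + cos φ₁ sin δ cos θ)
   = arcsin(-0.77372·0.99996 + 0.63353·0.00926·-0.65474) = -51.03468°
λ₂ = λ₁ + atan2(sin θ sin δ cos φ₁, cos δ − sin φ₁ sin φ₂) = -150.23924°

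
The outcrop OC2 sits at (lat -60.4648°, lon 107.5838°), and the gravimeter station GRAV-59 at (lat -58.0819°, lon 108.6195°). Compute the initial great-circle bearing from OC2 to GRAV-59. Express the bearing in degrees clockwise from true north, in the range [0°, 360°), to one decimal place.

13.0°

Δλ = 1.0357°
y = sin Δλ · cos φ₂ = 0.009557
x = cos φ₁ sin φ₂ − sin φ₁ cos φ₂ cos Δλ = 0.041502
θ = atan2(y, x) = 12.9672° → 12.9672° (mod 360°)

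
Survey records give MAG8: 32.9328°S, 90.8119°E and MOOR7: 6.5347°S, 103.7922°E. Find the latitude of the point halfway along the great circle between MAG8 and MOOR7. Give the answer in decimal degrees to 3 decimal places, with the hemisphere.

19.850°S

Bx = cos φ₂ cos Δλ = 0.968116,  By = cos φ₂ sin Δλ = 0.223157
φₘ = atan2(sin φ₁ + sin φ₂, √((cos φ₁ + Bx)² + By²)) = -19.85028°
λₘ = λ₁ + atan2(By, cos φ₁ + Bx) = 97.85040°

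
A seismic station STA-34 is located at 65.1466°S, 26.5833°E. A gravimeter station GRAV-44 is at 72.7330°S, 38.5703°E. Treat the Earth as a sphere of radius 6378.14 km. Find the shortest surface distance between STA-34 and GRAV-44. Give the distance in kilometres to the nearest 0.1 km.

967.1 km

Δφ = -7.5864°,  Δλ = 11.9870°
a = sin²(Δφ/2) + cos φ₁ cos φ₂ sin²(Δλ/2) = 0.005737
c = 2·arcsin(√a) = 0.151627 rad = 8.6876°
d = R·c = 6378.14 × 0.151627 = 967.1 km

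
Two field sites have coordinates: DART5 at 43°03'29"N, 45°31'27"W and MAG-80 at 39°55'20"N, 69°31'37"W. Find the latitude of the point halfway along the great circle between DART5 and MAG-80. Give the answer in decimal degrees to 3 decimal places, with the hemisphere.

DART5: φ = +43.05806°, λ = -45.52417°
MAG-80: φ = +39.92222°, λ = -69.52694°
Bx = cos φ₂ cos Δλ = 0.700598,  By = cos φ₂ sin Δλ = -0.311967
φₘ = atan2(sin φ₁ + sin φ₂, √((cos φ₁ + Bx)² + By²)) = 42.11893°
λₘ = λ₁ + atan2(By, cos φ₁ + Bx) = -57.82041°

42.119°N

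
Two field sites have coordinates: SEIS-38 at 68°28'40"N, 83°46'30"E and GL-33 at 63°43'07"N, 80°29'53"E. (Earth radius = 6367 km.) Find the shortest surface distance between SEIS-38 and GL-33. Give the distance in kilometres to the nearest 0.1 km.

548.9 km

SEIS-38: φ = +68.47778°, λ = +83.77500°
GL-33: φ = +63.71861°, λ = +80.49806°
Δφ = -4.7592°,  Δλ = -3.2769°
a = sin²(Δφ/2) + cos φ₁ cos φ₂ sin²(Δλ/2) = 0.001857
c = 2·arcsin(√a) = 0.086205 rad = 4.9392°
d = R·c = 6367 × 0.086205 = 548.9 km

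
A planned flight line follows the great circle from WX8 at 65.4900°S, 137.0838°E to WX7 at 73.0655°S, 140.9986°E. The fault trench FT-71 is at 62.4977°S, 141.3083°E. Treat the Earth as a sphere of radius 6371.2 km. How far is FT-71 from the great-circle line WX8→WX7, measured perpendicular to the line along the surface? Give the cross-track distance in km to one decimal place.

δ₁₃ = central angle WX8→FT-71 = 0.061393 rad  (haversine)
θ₁₃ = bearing WX8→FT-71 = 33.672°,  θ₁₂ = bearing WX8→WX7 = 171.461°
dₓₜ = R·arcsin(sin δ₁₃ · sin(θ₁₃ − θ₁₂)) = 6371.2·arcsin(0.06135·sin(-137.789°)) = -262.704 km
|dₓₜ| = 262.704 km

262.7 km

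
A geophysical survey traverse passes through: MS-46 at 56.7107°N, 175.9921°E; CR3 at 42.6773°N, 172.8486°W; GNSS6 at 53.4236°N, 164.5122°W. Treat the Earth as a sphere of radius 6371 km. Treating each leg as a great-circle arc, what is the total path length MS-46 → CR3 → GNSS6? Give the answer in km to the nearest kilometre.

3094 km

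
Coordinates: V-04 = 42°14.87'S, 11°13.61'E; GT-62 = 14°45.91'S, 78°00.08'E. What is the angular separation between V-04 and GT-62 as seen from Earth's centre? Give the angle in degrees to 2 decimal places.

V-04: φ = -42.24783°, λ = +11.22683°
GT-62: φ = -14.76517°, λ = +78.00133°
Δφ = 27.4827°,  Δλ = 66.7745°
a = sin²(Δφ/2) + cos φ₁ cos φ₂ sin²(Δλ/2) = 0.273186
c = 2·arcsin(√a) = 1.099965 rad = 63.0234°

63.02°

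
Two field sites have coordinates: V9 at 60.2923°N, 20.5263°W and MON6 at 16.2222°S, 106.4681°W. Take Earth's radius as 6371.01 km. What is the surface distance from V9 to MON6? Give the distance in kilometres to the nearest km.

Δφ = -76.5145°,  Δλ = -85.9418°
a = sin²(Δφ/2) + cos φ₁ cos φ₂ sin²(Δλ/2) = 0.604485
c = 2·arcsin(√a) = 1.781318 rad = 102.0620°
d = R·c = 6371.01 × 1.781318 = 11348.8 km

11349 km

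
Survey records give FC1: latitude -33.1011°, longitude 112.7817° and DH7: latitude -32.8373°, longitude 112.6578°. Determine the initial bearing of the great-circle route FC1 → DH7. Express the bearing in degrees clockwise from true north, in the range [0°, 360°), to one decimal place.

Δλ = -0.1239°
y = sin Δλ · cos φ₂ = -0.001817
x = cos φ₁ sin φ₂ − sin φ₁ cos φ₂ cos Δλ = 0.004603
θ = atan2(y, x) = -21.5401° → 338.4599° (mod 360°)

338.5°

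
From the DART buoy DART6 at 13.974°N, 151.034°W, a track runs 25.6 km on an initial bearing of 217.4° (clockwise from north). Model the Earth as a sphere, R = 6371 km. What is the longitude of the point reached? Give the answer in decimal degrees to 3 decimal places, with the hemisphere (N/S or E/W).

151.178°W

δ = d/R = 25.6/6371 = 0.004018 rad
φ₂ = arcsin(sin φ₁ cos δ + cos φ₁ sin δ cos θ)
   = arcsin(0.24148·0.99999 + 0.97041·0.00402·-0.79441) = 13.79106°
λ₂ = λ₁ + atan2(sin θ sin δ cos φ₁, cos δ − sin φ₁ sin φ₂) = -151.17798°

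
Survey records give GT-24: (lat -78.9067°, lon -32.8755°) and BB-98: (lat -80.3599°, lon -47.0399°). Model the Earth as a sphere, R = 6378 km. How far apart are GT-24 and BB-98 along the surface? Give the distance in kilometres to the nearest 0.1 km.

Δφ = -1.4532°,  Δλ = -14.1644°
a = sin²(Δφ/2) + cos φ₁ cos φ₂ sin²(Δλ/2) = 0.000651
c = 2·arcsin(√a) = 0.051019 rad = 2.9232°
d = R·c = 6378 × 0.051019 = 325.4 km

325.4 km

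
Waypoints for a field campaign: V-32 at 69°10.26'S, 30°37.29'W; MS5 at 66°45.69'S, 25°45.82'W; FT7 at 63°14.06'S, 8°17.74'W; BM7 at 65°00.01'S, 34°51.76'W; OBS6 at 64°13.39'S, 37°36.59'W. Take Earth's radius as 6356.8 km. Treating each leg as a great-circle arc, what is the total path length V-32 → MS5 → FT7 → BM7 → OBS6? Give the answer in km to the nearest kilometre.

V-32: φ = -69.17100°, λ = -30.62150°
MS5: φ = -66.76150°, λ = -25.76367°
FT7: φ = -63.23433°, λ = -8.29567°
BM7: φ = -65.00017°, λ = -34.86267°
OBS6: φ = -64.22317°, λ = -37.60983°
V-32→MS5: c = 0.052696 rad, d = 334.98 km
MS5→FT7: c = 0.142164 rad, d = 903.71 km
FT7→BM7: c = 0.203182 rad, d = 1291.59 km
BM7→OBS6: c = 0.024624 rad, d = 156.53 km
Total = 334.98 + 903.71 + 1291.59 + 156.53 = 2686.81 km

2687 km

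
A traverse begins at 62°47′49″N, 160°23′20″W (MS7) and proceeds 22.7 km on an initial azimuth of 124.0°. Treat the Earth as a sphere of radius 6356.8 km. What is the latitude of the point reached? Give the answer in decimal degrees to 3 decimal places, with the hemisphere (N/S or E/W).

62.682°N

MS7: φ = +62.79694°, λ = -160.38889°
δ = d/R = 22.7/6356.8 = 0.003571 rad
φ₂ = arcsin(sin φ₁ cos δ + cos φ₁ sin δ cos θ)
   = arcsin(0.88939·0.99999 + 0.45715·0.00357·-0.55919) = 62.68205°
λ₂ = λ₁ + atan2(sin θ sin δ cos φ₁, cos δ − sin φ₁ sin φ₂) = -160.01928°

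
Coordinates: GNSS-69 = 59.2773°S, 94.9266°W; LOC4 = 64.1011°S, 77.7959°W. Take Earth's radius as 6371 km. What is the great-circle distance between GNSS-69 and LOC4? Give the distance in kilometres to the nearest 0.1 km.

Δφ = -4.8238°,  Δλ = 17.1307°
a = sin²(Δφ/2) + cos φ₁ cos φ₂ sin²(Δλ/2) = 0.006721
c = 2·arcsin(√a) = 0.164146 rad = 9.4049°
d = R·c = 6371 × 0.164146 = 1045.8 km

1045.8 km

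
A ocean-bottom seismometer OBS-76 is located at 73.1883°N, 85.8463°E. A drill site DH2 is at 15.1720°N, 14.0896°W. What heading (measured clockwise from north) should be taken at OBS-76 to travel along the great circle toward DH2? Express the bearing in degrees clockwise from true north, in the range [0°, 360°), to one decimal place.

283.9°

Δλ = -99.9359°
y = sin Δλ · cos φ₂ = -0.950669
x = cos φ₁ sin φ₂ − sin φ₁ cos φ₂ cos Δλ = 0.235110
θ = atan2(y, x) = -76.1089° → 283.8911° (mod 360°)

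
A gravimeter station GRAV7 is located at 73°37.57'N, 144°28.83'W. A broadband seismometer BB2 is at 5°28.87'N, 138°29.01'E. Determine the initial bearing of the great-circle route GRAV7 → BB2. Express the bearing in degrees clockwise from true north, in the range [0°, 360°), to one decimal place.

GRAV7: φ = +73.62617°, λ = -144.48050°
BB2: φ = +5.48117°, λ = +138.48350°
Δλ = -77.0360°
y = sin Δλ · cos φ₂ = -0.970055
x = cos φ₁ sin φ₂ − sin φ₁ cos φ₂ cos Δλ = -0.187329
θ = atan2(y, x) = -100.9299° → 259.0701° (mod 360°)

259.1°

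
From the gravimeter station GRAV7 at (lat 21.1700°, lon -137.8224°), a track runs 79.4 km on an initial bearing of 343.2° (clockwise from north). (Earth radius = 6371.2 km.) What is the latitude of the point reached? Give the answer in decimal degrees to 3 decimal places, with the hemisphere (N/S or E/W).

δ = d/R = 79.4/6371.2 = 0.012462 rad
φ₂ = arcsin(sin φ₁ cos δ + cos φ₁ sin δ cos θ)
   = arcsin(0.36114·0.99992 + 0.93251·0.01246·0.95732) = 21.85342°
λ₂ = λ₁ + atan2(sin θ sin δ cos φ₁, cos δ − sin φ₁ sin φ₂) = -138.04475°

21.853°N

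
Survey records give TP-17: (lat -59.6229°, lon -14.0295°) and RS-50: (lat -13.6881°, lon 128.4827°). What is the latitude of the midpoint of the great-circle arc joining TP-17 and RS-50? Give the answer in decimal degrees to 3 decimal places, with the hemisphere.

59.480°S

Bx = cos φ₂ cos Δλ = -0.770947,  By = cos φ₂ sin Δλ = 0.591307
φₘ = atan2(sin φ₁ + sin φ₂, √((cos φ₁ + Bx)² + By²)) = -59.48024°
λₘ = λ₁ + atan2(By, cos φ₁ + Bx) = 100.13128°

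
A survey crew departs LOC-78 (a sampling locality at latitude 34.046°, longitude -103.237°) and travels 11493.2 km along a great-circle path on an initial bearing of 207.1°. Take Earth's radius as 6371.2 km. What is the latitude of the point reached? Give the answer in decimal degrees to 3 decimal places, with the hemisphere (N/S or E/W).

δ = d/R = 11493.2/6371.2 = 1.803930 rad
φ₂ = arcsin(sin φ₁ cos δ + cos φ₁ sin δ cos θ)
   = arcsin(0.55986·-0.23103 + 0.82859·0.97295·-0.89021) = -57.88772°
λ₂ = λ₁ + atan2(sin θ sin δ cos φ₁, cos δ − sin φ₁ sin φ₂) = -159.72608°

57.888°S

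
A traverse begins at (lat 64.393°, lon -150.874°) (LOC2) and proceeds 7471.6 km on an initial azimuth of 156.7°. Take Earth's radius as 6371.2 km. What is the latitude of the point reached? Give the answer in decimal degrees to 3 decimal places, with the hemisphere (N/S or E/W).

δ = d/R = 7471.6/6371.2 = 1.172715 rad
φ₂ = arcsin(sin φ₁ cos δ + cos φ₁ sin δ cos θ)
   = arcsin(0.90178·0.38765 + 0.43220·0.92181·-0.91845) = -0.93593°
λ₂ = λ₁ + atan2(sin θ sin δ cos φ₁, cos δ − sin φ₁ sin φ₂) = -129.48703°

0.936°S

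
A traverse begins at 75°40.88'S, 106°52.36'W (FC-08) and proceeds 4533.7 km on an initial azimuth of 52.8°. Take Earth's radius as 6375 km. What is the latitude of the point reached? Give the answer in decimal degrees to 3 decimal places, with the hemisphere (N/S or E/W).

39.529°S

FC-08: φ = -75.68133°, λ = -106.87267°
δ = d/R = 4533.7/6375 = 0.711169 rad
φ₂ = arcsin(sin φ₁ cos δ + cos φ₁ sin δ cos θ)
   = arcsin(-0.96894·0.75760 + 0.24731·0.65272·0.60460) = -39.52882°
λ₂ = λ₁ + atan2(sin θ sin δ cos φ₁, cos δ − sin φ₁ sin φ₂) = -64.49096°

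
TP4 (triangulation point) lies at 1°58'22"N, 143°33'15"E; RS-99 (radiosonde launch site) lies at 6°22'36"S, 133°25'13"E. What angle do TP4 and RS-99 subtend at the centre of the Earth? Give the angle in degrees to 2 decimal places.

13.12°

TP4: φ = +1.97278°, λ = +143.55417°
RS-99: φ = -6.37667°, λ = +133.42028°
Δφ = -8.3494°,  Δλ = -10.1339°
a = sin²(Δφ/2) + cos φ₁ cos φ₂ sin²(Δλ/2) = 0.013047
c = 2·arcsin(√a) = 0.228947 rad = 13.1177°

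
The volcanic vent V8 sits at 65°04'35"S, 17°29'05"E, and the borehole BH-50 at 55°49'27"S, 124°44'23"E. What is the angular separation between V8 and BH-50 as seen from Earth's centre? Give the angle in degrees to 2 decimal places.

47.15°

V8: φ = -65.07639°, λ = +17.48472°
BH-50: φ = -55.82417°, λ = +124.73972°
Δφ = 9.2522°,  Δλ = 107.2550°
a = sin²(Δφ/2) + cos φ₁ cos φ₂ sin²(Δλ/2) = 0.159974
c = 2·arcsin(√a) = 0.822962 rad = 47.1522°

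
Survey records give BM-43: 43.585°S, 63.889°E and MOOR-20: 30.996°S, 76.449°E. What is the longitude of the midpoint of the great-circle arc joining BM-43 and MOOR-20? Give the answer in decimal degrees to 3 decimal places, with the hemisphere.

70.699°E

Bx = cos φ₂ cos Δλ = 0.836689,  By = cos φ₂ sin Δλ = 0.186409
φₘ = atan2(sin φ₁ + sin φ₂, √((cos φ₁ + Bx)² + By²)) = -37.45567°
λₘ = λ₁ + atan2(By, cos φ₁ + Bx) = 70.69863°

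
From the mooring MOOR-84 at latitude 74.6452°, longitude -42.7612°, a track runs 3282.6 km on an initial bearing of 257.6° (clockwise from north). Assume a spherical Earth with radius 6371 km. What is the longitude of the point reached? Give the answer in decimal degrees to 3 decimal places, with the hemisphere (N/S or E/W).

98.124°W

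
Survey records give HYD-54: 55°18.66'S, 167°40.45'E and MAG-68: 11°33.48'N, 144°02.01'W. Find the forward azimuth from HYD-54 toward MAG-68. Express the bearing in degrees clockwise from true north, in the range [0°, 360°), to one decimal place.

48.4°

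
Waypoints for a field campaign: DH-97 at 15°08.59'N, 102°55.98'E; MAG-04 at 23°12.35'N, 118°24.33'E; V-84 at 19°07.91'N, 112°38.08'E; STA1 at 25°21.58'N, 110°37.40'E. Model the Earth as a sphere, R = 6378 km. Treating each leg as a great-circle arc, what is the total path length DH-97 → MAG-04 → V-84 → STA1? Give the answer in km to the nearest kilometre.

3331 km

DH-97: φ = +15.14317°, λ = +102.93300°
MAG-04: φ = +23.20583°, λ = +118.40550°
V-84: φ = +19.13183°, λ = +112.63467°
STA1: φ = +25.35967°, λ = +110.62333°
DH-97→MAG-04: c = 0.290982 rad, d = 1855.88 km
MAG-04→V-84: c = 0.117776 rad, d = 751.17 km
V-84→STA1: c = 0.113442 rad, d = 723.53 km
Total = 1855.88 + 751.17 + 723.53 = 3330.59 km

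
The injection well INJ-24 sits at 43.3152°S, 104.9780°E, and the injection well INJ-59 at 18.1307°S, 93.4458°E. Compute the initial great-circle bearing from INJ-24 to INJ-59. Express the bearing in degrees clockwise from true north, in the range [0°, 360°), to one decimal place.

335.3°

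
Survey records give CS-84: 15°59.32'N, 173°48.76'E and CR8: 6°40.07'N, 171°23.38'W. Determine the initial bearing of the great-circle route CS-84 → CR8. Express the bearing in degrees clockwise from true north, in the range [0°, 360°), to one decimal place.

CS-84: φ = +15.98867°, λ = +173.81267°
CR8: φ = +6.66783°, λ = -171.38967°
Δλ = 14.7977°
y = sin Δλ · cos φ₂ = 0.253679
x = cos φ₁ sin φ₂ − sin φ₁ cos φ₂ cos Δλ = -0.152889
θ = atan2(y, x) = 121.0768° → 121.0768° (mod 360°)

121.1°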